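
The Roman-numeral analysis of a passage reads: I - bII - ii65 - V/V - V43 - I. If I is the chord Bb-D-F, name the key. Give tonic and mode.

The anchor chord is a major triad on Bb, labeled I.
If Bb is scale degree 1 and the mode makes that degree carry a major triad, the tonic is Bb and the mode is major.

Bb major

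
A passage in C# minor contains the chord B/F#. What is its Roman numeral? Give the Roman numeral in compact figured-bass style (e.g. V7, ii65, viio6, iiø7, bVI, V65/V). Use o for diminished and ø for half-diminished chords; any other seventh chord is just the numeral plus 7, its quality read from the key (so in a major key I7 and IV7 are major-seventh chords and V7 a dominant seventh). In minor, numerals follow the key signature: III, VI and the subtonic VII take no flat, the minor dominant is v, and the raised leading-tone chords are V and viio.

The pitches B-D#-F# form a major triad rooted on B.
B is scale degree 7 in C# minor, and a major triad on that degree is written VII.
With F# in the bass the chord is in second inversion, so the figured bass is 64.

VII64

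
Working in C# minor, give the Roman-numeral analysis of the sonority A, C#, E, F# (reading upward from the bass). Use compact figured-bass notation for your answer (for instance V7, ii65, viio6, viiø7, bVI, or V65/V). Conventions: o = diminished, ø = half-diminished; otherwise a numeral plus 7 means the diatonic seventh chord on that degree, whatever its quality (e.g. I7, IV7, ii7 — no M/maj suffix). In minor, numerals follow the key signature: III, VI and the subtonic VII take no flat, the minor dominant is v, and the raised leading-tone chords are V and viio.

iv65

Stacked in thirds the chord is F#-A-C#-E: a minor seventh chord on F#.
In C# minor, F# is the subdominant; the diatonic minor seventh chord there is iv7.
With A in the bass the chord is in first inversion, so the figured bass is 65.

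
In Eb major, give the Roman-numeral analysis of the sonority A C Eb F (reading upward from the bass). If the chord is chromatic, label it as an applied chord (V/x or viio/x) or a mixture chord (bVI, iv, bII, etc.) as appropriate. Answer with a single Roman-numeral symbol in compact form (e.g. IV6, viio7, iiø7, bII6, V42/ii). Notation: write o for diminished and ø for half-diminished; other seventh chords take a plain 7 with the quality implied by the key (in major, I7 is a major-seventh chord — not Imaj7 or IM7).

Stacked in thirds the chord is F-A-C-Eb: a dominant seventh chord on F.
F is not a diatonic chord root with this quality in Eb major, but it lies a perfect fifth above Bb (V), so the chord functions as an applied dominant of V.
With A in the bass the chord is in first inversion, so the figured bass is 65.

V65/V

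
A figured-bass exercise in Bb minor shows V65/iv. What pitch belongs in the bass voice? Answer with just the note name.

The applied chord V65/iv is rooted on Bb: Bb-D-F-Ab.
The figure 65 means first inversion — the third is in the bass.

D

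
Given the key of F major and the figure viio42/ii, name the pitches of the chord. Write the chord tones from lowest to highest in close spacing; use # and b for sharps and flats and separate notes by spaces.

Eb F# A C

The slash marks an applied leading-tone chord: viio of ii. In F major, ii is G, so the leading tone to it is F#, a half step below.
Building a fully diminished seventh chord on F# gives F#-A-C-Eb.
The figured bass 42 indicates third inversion, placing the seventh (Eb) in the bass: Eb-F#-A-C.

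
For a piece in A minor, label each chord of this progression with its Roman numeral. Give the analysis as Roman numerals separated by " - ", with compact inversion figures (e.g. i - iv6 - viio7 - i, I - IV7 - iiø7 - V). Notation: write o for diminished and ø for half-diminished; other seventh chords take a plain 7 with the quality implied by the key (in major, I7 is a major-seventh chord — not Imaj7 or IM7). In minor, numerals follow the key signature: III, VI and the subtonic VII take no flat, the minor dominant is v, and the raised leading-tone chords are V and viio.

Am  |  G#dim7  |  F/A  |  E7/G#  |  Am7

Am: minor triad on A = scale degree 1 → i.
G#dim7: root G# is the leading tone; fully diminished seventh chord there is viio7.
F/A: major triad on F = scale degree 6 → VI6.
E7/G# has root E, degree 5 in A minor, so V65.
Am7: root A is the tonic; minor seventh chord there is i7.

i - viio7 - VI6 - V65 - i7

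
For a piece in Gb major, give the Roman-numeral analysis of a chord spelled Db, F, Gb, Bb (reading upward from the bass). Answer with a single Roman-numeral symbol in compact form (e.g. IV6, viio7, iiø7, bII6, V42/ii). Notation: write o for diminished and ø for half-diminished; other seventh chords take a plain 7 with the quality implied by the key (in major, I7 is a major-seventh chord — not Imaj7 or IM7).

I43

The pitches Gb-Bb-Db-F form a major seventh chord rooted on Gb.
Gb is scale degree 1 in Gb major, and a major seventh chord on that degree is written I7.
With Db in the bass the chord is in second inversion, so the figured bass is 43.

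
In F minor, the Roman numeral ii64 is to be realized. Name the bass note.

D

ii in F minor has root G; the chord is G-Bb-D.
The figure 64 means second inversion — the fifth is in the bass.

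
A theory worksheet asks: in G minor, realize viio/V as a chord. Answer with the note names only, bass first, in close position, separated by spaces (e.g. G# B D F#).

C# E G

The slash marks an applied leading-tone chord: viio of V. In G minor, V is D, so the leading tone to it is C#, a half step below.
Building a diminished triad on C# gives C#-E-G.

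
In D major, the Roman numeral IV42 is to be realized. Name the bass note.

F#

IV in D major has root G; the chord is G-B-D-F#.
The figure 42 means third inversion — the seventh is in the bass.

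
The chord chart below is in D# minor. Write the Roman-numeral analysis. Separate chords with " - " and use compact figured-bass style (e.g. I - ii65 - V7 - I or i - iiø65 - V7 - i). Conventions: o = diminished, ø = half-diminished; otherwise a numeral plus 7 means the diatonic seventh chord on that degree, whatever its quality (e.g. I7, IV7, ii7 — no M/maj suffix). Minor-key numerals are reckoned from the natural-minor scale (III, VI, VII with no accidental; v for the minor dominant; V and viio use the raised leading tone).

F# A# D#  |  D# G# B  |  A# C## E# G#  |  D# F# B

F#-A#-D#: minor triad on D# = scale degree 1 → i6.
D#-G#-B: root G# is the subdominant; minor triad there is iv64.
A#-C##-E#-G#: dominant seventh chord on A# = scale degree 5 → V7.
D#-F#-B: root B is the submediant; major triad there is VI6.

i6 - iv64 - V7 - VI6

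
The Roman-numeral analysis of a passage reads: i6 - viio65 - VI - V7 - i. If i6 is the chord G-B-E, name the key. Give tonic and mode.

E minor

i6 is given as G-B-E — a minor triad with root E.
If E is scale degree 1 and the mode makes that degree carry a minor triad, the tonic is E and the mode is minor.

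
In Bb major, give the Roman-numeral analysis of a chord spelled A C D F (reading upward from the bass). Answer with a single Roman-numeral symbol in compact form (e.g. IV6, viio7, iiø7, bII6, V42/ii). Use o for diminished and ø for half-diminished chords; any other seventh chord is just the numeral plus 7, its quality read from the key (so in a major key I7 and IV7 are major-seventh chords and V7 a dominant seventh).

iii43

Stacked in thirds the chord is D-F-A-C: a minor seventh chord on D.
In Bb major, D is the mediant; the diatonic minor seventh chord there is iii7.
With A in the bass the chord is in second inversion, so the figured bass is 43.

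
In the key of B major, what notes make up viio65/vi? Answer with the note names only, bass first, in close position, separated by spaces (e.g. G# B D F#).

A# C# E F##

viio65/vi is a secondary leading-tone chord. The target vi is G# in B major; the applied chord is rooted a semitone below, on F##.
Building a fully diminished seventh chord on F## gives F##-A#-C#-E.
With the 65 figure the chord is in first inversion; from the bass A# upward in close position it reads A#-C#-E-F##.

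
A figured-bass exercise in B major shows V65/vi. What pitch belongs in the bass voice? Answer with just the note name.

F##

The applied chord V65/vi is rooted on D#: D#-F##-A#-C#.
The figure 65 means first inversion — the third is in the bass.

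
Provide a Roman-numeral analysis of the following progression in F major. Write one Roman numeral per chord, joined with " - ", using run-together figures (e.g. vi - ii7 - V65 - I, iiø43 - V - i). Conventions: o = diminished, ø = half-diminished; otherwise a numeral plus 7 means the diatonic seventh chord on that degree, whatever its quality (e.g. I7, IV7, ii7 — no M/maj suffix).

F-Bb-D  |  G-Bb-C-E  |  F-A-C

IV64 - V43 - I

F-Bb-D has root Bb, degree 4 in F major, so IV64.
G-Bb-C-E: dominant seventh chord on C = scale degree 5 → V43.
F-A-C: major triad on F = scale degree 1 → I.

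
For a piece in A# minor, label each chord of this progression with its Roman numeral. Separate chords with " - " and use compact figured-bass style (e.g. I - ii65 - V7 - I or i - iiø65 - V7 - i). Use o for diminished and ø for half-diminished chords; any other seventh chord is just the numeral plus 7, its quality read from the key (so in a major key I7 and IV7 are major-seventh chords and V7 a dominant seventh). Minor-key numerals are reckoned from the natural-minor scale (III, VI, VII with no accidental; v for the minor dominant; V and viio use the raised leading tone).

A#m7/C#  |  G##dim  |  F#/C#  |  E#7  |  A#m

A#m7/C# has root A#, degree 1 in A# minor, so i65.
G##dim has root G##, degree 7 in A# minor, so viio.
F#/C# has root F#, degree 6 in A# minor, so VI64.
E#7: dominant seventh chord on E# = scale degree 5 → V7.
A#m: root A# is the tonic; minor triad there is i.

i65 - viio - VI64 - V7 - i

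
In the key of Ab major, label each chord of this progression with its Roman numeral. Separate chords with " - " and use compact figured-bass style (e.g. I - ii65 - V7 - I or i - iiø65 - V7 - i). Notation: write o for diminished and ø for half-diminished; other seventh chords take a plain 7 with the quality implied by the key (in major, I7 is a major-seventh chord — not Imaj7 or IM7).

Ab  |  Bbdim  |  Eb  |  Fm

I - iio - V - vi

Ab has root Ab, degree 1 in Ab major, so I.
Bbdim is non-diatonic — iio, a mixture chord from Ab minor.
Eb has root Eb, degree 5 in Ab major, so V.
Fm has root F, degree 6 in Ab major, so vi.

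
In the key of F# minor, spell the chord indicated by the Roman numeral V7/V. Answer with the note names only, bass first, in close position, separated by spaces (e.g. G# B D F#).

G# B# D# F#

V7/V is a secondary dominant — the dominant seventh of V. V in F# minor is C#, so the applied chord's root is G#, a perfect fifth above.
Building a dominant seventh chord on G# gives G#-B#-D#-F#.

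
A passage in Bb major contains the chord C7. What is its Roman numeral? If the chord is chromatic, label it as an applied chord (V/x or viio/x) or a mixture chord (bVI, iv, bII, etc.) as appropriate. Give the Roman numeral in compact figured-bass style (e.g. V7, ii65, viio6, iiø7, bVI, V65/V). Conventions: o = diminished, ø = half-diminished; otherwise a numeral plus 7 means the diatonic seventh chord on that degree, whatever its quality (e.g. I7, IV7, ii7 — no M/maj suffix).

V7/V

Stacked in thirds the chord is C-E-G-Bb: a dominant seventh chord on C.
C is not a diatonic chord root with this quality in Bb major, but it lies a perfect fifth above F (V), so the chord functions as an applied dominant of V.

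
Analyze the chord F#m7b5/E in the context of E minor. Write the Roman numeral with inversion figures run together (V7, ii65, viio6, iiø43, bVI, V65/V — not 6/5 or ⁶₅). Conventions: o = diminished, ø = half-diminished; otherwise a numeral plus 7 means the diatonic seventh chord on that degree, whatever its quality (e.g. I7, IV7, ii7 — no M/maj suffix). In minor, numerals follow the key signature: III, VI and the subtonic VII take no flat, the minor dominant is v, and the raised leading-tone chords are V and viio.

iiø42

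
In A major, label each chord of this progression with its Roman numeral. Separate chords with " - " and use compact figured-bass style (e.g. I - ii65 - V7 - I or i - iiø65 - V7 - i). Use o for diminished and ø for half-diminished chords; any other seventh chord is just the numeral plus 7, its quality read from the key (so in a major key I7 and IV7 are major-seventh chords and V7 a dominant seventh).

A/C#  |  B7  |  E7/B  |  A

I6 - V7/V - V43 - I

A/C#: major triad on A = scale degree 1 → I6.
B7: a dominant seventh chord on B, the applied dominant of V → V7/V.
E7/B: dominant seventh chord on E = scale degree 5 → V43.
A: root A is the tonic; major triad there is I.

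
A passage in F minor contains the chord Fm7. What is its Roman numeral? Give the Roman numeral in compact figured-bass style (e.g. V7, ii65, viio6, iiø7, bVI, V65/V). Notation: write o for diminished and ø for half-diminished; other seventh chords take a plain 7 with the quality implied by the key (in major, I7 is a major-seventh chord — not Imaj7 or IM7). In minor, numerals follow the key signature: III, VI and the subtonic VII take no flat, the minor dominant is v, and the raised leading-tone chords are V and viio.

Stacked in thirds the chord is F-Ab-C-Eb: a minor seventh chord on F.
F is scale degree 1 in F minor, and a minor seventh chord on that degree is written i7.

i7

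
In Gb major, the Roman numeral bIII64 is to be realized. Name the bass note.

bIII in Gb major has root Bbb; the chord is Bbb-Db-Fb.
The figure 64 means second inversion — the fifth is in the bass.

Fb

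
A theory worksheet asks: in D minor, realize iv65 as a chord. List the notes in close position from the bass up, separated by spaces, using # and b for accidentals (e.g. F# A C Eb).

Bb D F G

In D minor, the fourth degree is G, and the diatonic chord built there is a minor seventh chord.
That chord is spelled G-Bb-D-F.
The figured bass 65 indicates first inversion, placing the third (Bb) in the bass: Bb-D-F-G.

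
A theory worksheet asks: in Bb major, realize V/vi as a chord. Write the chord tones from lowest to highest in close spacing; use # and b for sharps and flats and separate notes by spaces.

D F# A

V/vi is a secondary dominant — the dominant triad of vi. vi in Bb major is G, so the applied chord's root is D, a perfect fifth above.
Building a major triad on D gives D-F#-A.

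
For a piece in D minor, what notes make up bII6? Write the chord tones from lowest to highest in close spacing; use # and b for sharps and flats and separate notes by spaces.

G Bb Eb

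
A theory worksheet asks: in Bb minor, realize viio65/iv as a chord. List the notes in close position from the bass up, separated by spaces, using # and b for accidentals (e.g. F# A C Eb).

F Ab Cb D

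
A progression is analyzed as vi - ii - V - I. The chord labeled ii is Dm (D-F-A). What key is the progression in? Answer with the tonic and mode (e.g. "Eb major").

C major

The anchor chord is a minor triad on D, labeled ii.
Counting down one scale step from D places the tonic on C; a minor triad on degree 2 is diatonic only in major.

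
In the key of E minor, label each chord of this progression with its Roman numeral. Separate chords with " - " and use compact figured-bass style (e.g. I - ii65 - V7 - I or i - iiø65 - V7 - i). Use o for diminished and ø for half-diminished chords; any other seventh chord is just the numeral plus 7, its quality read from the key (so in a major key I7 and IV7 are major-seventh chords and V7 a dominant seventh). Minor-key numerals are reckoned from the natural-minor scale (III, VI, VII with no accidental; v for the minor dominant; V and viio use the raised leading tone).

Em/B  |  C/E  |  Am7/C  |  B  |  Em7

Em/B: minor triad on E = scale degree 1 → i64.
C/E: major triad on C = scale degree 6 → VI6.
Am7/C has root A, degree 4 in E minor, so iv65.
B: major triad on B = scale degree 5 → V.
Em7: root E is the tonic; minor seventh chord there is i7.

i64 - VI6 - iv65 - V - i7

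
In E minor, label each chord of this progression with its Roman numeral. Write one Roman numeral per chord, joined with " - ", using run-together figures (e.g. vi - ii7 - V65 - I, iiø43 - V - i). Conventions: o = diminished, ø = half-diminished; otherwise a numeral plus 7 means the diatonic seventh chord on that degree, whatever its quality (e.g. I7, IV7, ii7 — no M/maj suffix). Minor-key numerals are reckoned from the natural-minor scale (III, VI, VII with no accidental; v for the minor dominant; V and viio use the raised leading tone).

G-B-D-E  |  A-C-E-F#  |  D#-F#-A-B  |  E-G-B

G-B-D-E: root E is the tonic; minor seventh chord there is i65.
A-C-E-F#: half-diminished seventh chord on F# = scale degree 2 → iiø65.
D#-F#-A-B: dominant seventh chord on B = scale degree 5 → V65.
E-G-B: minor triad on E = scale degree 1 → i.

i65 - iiø65 - V65 - i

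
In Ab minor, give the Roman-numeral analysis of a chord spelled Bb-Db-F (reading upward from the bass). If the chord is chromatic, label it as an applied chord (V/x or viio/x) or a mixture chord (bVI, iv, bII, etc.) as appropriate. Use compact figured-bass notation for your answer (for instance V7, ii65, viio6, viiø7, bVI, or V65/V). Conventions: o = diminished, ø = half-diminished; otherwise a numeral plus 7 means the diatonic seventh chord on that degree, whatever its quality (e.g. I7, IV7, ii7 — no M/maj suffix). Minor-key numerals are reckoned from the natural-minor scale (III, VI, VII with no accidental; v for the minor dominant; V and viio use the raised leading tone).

Stacked in thirds the chord is Bb-Db-F: a minor triad on Bb.
Bb is the second degree of Ab minor. This is the minor supertonic, borrowed from the parallel major (the Dorian ii).

ii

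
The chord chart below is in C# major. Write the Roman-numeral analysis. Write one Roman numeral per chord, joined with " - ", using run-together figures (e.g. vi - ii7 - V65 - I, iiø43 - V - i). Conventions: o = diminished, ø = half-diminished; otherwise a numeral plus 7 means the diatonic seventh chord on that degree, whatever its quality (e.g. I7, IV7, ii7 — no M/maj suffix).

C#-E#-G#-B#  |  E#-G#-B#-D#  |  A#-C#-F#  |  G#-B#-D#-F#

I7 - iii7 - IV6 - V7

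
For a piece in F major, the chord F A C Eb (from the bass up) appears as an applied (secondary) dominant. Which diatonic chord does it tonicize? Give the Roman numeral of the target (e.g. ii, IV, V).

The chord is a dominant seventh chord on F.
A dominant resolves down a perfect fifth: F → Bb. In F major, Bb is scale degree 4, i.e. IV.

IV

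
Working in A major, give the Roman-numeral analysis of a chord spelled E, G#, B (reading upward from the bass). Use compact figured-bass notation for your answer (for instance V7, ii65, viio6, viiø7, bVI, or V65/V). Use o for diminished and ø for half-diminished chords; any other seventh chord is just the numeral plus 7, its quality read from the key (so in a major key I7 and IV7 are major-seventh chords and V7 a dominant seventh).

V

The pitches E-G#-B form a major triad rooted on E.
E is scale degree 5 in A major, and a major triad on that degree is written V.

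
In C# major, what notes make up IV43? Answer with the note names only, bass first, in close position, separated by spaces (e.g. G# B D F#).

C# E# F# A#

In C# major, the subdominant is F#, and the diatonic chord built there is a major seventh chord.
That chord is spelled F#-A#-C#-E#.
With the 43 figure the chord is in second inversion; from the bass C# upward in close position it reads C#-E#-F#-A#.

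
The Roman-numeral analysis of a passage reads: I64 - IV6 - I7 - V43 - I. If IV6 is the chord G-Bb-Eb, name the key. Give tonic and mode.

Bb major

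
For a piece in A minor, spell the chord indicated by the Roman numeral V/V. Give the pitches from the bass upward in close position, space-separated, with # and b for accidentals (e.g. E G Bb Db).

V/V is a secondary dominant — the dominant triad of V. V in A minor is E, so the applied chord's root is B, a perfect fifth above.
Building a major triad on B gives B-D#-F#.

B D# F#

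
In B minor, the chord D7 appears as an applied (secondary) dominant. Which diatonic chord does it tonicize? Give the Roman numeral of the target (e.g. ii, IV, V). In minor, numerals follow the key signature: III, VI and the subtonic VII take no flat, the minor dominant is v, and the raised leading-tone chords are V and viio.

VI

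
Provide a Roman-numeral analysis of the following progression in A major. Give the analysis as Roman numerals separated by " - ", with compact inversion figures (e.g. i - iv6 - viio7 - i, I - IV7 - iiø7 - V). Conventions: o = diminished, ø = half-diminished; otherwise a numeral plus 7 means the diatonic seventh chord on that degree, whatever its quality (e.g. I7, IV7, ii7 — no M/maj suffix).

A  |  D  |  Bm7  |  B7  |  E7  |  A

A: root A is the tonic; major triad there is I.
D has root D, degree 4 in A major, so IV.
Bm7: minor seventh chord on B = scale degree 2 → ii7.
B7: a dominant seventh chord on B, the applied dominant of V → V7/V.
E7: dominant seventh chord on E = scale degree 5 → V7.
A: major triad on A = scale degree 1 → I.

I - IV - ii7 - V7/V - V7 - I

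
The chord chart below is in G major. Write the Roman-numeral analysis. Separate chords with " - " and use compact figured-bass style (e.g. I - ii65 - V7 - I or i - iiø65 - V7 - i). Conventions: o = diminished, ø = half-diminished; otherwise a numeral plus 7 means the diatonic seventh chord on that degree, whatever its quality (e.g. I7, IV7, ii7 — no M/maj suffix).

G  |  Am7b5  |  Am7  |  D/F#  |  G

I - iiø7 - ii7 - V6 - I

G has root G, degree 1 in G major, so I.
Am7b5 is non-diatonic — iiø7, a mixture chord from G minor.
Am7: root A is the supertonic; minor seventh chord there is ii7.
D/F#: root D is the dominant; major triad there is V6.
G: major triad on G = scale degree 1 → I.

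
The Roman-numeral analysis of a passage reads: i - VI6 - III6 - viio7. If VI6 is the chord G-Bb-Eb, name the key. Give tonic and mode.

G minor

VI6 is given as G-Bb-Eb — a major triad with root Eb.
If Eb is scale degree 6 and the mode makes that degree carry a major triad, the tonic is G and the mode is minor.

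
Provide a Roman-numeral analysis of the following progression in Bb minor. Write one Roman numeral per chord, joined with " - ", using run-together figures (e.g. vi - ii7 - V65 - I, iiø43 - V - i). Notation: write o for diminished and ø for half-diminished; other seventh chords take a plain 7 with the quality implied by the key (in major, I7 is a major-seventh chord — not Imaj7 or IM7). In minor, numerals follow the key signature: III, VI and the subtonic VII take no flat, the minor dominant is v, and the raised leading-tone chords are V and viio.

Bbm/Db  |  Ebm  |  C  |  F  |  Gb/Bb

i6 - iv - V/V - V - VI6

Bbm/Db: root Bb is the tonic; minor triad there is i6.
Ebm: root Eb is the subdominant; minor triad there is iv.
C is the secondary dominant of V (major triad on C): V/V.
F: root F is the dominant; major triad there is V.
Gb/Bb has root Gb, degree 6 in Bb minor, so VI6.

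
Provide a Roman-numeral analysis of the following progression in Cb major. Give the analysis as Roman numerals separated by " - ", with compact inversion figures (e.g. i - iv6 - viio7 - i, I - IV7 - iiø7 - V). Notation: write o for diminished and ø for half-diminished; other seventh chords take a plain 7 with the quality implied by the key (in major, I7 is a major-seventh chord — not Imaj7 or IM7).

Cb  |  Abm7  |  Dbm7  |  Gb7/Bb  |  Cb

Cb: major triad on Cb = scale degree 1 → I.
Abm7: root Ab is the submediant; minor seventh chord there is vi7.
Dbm7: minor seventh chord on Db = scale degree 2 → ii7.
Gb7/Bb has root Gb, degree 5 in Cb major, so V65.
Cb: major triad on Cb = scale degree 1 → I.

I - vi7 - ii7 - V65 - I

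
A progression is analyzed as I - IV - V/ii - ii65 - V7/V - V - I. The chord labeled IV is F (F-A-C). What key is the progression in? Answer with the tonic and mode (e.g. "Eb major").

The anchor chord is a major triad on F, labeled IV.
Counting down 3 scale steps from F places the tonic on C; a major triad on degree 4 is diatonic only in major.

C major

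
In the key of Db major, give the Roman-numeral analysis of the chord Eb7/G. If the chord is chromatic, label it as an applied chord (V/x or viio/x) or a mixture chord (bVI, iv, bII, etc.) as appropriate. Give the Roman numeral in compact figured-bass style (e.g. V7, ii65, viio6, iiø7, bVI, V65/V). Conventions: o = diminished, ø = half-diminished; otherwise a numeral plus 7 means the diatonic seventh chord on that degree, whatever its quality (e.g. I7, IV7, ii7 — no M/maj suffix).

The pitches Eb-G-Bb-Db form a dominant seventh chord rooted on Eb.
Eb is not a diatonic chord root with this quality in Db major, but it lies a perfect fifth above Ab (V), so the chord functions as an applied dominant of V.
With G in the bass the chord is in first inversion, so the figured bass is 65.

V65/V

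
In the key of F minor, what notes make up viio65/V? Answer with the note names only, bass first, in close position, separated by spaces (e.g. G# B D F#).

The slash marks an applied leading-tone chord: viio of V. In F minor, V is C, so the leading tone to it is B, a half step below.
Building a fully diminished seventh chord on B gives B-D-F-Ab.
The figured bass 65 indicates first inversion, placing the third (D) in the bass: D-F-Ab-B.

D F Ab B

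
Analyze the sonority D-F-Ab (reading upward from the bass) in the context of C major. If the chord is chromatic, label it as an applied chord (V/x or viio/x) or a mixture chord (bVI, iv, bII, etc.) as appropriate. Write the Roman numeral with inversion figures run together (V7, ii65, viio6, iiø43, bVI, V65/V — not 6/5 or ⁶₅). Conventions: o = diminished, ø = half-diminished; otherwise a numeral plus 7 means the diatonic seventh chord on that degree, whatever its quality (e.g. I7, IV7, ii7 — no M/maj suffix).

The pitches D-F-Ab form a diminished triad rooted on D.
D is the second degree of C major. This is the diminished supertonic triad, borrowed from the parallel minor.

iio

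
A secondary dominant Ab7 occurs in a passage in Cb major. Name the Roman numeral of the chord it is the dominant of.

The chord is a dominant seventh chord on Ab.
A dominant resolves down a perfect fifth: Ab → Db. In Cb major, Db is scale degree 2, i.e. ii.

ii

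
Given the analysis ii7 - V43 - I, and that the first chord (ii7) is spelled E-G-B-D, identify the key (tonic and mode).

The chord Em7 is a minor seventh chord rooted on E; its label is ii7.
ii7 on E implies E is the supertonic; that puts the tonic at D, and the lowercase numeral fits major mode.

D major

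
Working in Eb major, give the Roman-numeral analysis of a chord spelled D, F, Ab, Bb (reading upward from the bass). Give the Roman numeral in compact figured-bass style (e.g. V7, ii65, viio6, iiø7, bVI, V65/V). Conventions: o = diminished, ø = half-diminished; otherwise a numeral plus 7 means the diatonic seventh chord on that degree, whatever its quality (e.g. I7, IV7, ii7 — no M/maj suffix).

V65

Stacked in thirds the chord is Bb-D-F-Ab: a dominant seventh chord on Bb.
In Eb major, Bb is the dominant; the diatonic dominant seventh chord there is V7.
With D in the bass the chord is in first inversion, so the figured bass is 65.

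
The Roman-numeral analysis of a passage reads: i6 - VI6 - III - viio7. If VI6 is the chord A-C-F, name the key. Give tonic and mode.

A minor

VI6 is given as A-C-F — a major triad with root F.
VI6 on F implies F is the submediant; that puts the tonic at A, and the uppercase numeral fits minor mode.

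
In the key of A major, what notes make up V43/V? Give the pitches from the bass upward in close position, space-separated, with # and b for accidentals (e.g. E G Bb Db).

The slash means an applied dominant: we want the dominant of V. In A major, V is E major, and its dominant is built on B.
Building a dominant seventh chord on B gives B-D#-F#-A.
The figured bass 43 indicates second inversion, placing the fifth (F#) in the bass: F#-A-B-D#.

F# A B D#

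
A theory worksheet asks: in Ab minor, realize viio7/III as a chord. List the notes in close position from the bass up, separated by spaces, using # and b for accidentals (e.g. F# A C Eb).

Bb Db Fb Abb

viio7/III is a secondary leading-tone chord. The target III is Cb in Ab minor; the applied chord is rooted a semitone below, on Bb.
Building a fully diminished seventh chord on Bb gives Bb-Db-Fb-Abb.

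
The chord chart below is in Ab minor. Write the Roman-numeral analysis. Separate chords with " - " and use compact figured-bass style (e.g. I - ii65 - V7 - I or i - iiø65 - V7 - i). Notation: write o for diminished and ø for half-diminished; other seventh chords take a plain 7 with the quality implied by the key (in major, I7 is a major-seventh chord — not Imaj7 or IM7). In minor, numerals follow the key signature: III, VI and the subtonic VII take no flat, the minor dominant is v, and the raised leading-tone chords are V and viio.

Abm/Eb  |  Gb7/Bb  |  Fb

i64 - VII65 - VI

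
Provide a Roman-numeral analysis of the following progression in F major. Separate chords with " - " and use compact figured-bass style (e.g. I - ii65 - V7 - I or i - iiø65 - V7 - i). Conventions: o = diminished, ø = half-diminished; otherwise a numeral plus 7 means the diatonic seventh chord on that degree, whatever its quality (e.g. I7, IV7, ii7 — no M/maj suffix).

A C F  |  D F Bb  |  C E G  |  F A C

A-C-F has root F, degree 1 in F major, so I6.
D-F-Bb: major triad on Bb = scale degree 4 → IV6.
C-E-G: root C is the dominant; major triad there is V.
F-A-C: major triad on F = scale degree 1 → I.

I6 - IV6 - V - I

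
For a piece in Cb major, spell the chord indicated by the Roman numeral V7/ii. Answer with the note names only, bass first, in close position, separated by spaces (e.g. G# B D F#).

V7/ii is a secondary dominant — the dominant seventh of ii. ii in Cb major is Db, so the applied chord's root is Ab, a perfect fifth above.
Building a dominant seventh chord on Ab gives Ab-C-Eb-Gb.

Ab C Eb Gb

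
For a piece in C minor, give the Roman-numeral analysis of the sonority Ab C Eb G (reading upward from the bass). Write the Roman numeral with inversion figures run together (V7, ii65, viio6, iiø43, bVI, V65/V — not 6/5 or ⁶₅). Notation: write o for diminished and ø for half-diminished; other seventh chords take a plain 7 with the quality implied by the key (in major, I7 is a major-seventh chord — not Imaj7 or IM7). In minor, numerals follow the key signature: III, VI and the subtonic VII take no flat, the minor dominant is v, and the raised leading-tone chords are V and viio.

Stacked in thirds the chord is Ab-C-Eb-G: a major seventh chord on Ab.
Ab is scale degree 6 in C minor, and a major seventh chord on that degree is written VI7.

VI7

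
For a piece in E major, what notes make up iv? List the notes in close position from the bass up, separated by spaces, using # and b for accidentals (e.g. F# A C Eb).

A C E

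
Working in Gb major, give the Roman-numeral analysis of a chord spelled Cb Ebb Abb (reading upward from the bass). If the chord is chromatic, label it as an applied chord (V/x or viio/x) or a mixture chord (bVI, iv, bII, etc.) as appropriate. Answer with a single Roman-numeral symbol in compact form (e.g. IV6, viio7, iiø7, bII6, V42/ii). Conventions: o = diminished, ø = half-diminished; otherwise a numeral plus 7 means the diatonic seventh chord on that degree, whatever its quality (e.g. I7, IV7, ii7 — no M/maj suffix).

The pitches Abb-Cb-Ebb form a major triad rooted on Abb.
Abb is the lowered second degree of Gb major (diatonic 2 would be Ab). This is the Neapolitan sixth — a major triad on the lowered second degree, here in its customary first inversion.
With Cb in the bass the chord is in first inversion, so the figured bass is 6.

bII6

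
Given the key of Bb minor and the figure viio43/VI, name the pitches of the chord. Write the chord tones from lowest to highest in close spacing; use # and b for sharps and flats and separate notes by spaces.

The slash marks an applied leading-tone chord: viio of VI. In Bb minor, VI is Gb, so the leading tone to it is F, a half step below.
Building a fully diminished seventh chord on F gives F-Ab-Cb-Ebb.
The figured bass 43 indicates second inversion, placing the fifth (Cb) in the bass: Cb-Ebb-F-Ab.

Cb Ebb F Ab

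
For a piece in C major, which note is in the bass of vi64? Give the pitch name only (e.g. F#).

E

vi in C major has root A; the chord is A-C-E.
The figure 64 means second inversion — the fifth is in the bass.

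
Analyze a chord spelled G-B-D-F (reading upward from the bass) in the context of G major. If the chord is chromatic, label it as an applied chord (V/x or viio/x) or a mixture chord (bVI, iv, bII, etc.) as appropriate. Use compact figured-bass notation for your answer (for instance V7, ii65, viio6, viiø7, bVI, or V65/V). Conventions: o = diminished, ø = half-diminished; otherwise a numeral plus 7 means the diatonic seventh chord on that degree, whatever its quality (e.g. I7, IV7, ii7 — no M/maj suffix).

Stacked in thirds the chord is G-B-D-F: a dominant seventh chord on G.
G is not a diatonic chord root with this quality in G major, but it lies a perfect fifth above C (IV), so the chord functions as an applied dominant of IV.

V7/IV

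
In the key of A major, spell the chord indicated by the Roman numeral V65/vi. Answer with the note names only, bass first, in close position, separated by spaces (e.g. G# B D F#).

E# G# B C#

The slash means an applied dominant: we want the dominant of vi. In A major, vi is F# minor, and its dominant is built on C#.
Building a dominant seventh chord on C# gives C#-E#-G#-B.
With the 65 figure the chord is in first inversion; from the bass E# upward in close position it reads E#-G#-B-C#.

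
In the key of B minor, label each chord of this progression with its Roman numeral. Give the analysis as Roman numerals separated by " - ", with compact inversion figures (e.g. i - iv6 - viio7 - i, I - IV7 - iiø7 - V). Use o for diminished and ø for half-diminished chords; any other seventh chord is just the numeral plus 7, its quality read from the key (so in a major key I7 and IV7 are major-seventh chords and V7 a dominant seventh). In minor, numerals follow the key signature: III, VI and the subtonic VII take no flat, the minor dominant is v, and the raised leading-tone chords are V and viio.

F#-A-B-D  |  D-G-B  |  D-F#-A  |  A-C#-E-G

F#-A-B-D has root B, degree 1 in B minor, so i43.
D-G-B has root G, degree 6 in B minor, so VI64.
D-F#-A: major triad on D = scale degree 3 → III.
A-C#-E-G: dominant seventh chord on A = scale degree 7 → VII7.

i43 - VI64 - III - VII7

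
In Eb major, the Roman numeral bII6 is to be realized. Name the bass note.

bII in Eb major has root Fb; the chord is Fb-Ab-Cb.
The figure 6 means first inversion — the third is in the bass.

Ab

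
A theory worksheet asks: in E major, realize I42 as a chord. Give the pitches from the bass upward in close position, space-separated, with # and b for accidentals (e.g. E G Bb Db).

The numeral's case and figure indicate a major seventh chord. In E major its root, the first degree, is E.
That chord is spelled E-G#-B-D#.
With the 42 figure the chord is in third inversion; from the bass D# upward in close position it reads D#-E-G#-B.

D# E G# B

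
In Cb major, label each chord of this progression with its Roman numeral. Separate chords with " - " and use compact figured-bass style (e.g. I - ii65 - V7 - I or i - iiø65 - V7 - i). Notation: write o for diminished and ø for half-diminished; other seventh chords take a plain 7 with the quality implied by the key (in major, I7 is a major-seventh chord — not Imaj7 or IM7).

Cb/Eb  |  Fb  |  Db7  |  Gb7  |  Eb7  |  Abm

Cb/Eb: root Cb is the tonic; major triad there is I6.
Fb: major triad on Fb = scale degree 4 → IV.
Db7 is the secondary dominant of V (dominant seventh chord on Db): V7/V.
Gb7: dominant seventh chord on Gb = scale degree 5 → V7.
Eb7: a dominant seventh chord on Eb, the applied dominant of vi → V7/vi.
Abm has root Ab, degree 6 in Cb major, so vi.

I6 - IV - V7/V - V7 - V7/vi - vi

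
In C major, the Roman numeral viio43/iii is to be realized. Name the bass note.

The applied chord viio43/iii is rooted on D#: D#-F#-A-C.
The figure 43 means second inversion — the fifth is in the bass.

A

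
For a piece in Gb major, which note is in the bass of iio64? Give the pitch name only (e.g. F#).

Ebb

iio in Gb major has root Ab; the chord is Ab-Cb-Ebb.
The figure 64 means second inversion — the fifth is in the bass.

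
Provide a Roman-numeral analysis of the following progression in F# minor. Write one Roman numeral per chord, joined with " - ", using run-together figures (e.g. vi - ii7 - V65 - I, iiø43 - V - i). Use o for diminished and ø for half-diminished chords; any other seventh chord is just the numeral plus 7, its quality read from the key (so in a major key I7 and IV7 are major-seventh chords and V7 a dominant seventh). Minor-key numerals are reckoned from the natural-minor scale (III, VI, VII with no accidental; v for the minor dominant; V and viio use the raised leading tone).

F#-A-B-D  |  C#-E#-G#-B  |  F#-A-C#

iv43 - V7 - i

F#-A-B-D: root B is the subdominant; minor seventh chord there is iv43.
C#-E#-G#-B: root C# is the dominant; dominant seventh chord there is V7.
F#-A-C#: root F# is the tonic; minor triad there is i.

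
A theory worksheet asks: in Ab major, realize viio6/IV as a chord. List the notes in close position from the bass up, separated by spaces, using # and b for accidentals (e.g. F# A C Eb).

Eb Gb C

viio6/IV is a secondary leading-tone chord. The target IV is Db in Ab major; the applied chord is rooted a semitone below, on C.
Building a diminished triad on C gives C-Eb-Gb.
With the 6 figure the chord is in first inversion; from the bass Eb upward in close position it reads Eb-Gb-C.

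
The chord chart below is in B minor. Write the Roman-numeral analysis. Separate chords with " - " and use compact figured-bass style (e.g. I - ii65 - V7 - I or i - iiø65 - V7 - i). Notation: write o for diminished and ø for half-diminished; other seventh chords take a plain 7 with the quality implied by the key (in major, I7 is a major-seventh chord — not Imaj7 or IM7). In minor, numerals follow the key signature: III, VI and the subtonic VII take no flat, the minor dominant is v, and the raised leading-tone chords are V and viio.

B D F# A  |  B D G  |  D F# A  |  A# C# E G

i7 - VI6 - III - viio7

B-D-F#-A: minor seventh chord on B = scale degree 1 → i7.
B-D-G: major triad on G = scale degree 6 → VI6.
D-F#-A: root D is the mediant; major triad there is III.
A#-C#-E-G: fully diminished seventh chord on A# = scale degree 7 → viio7.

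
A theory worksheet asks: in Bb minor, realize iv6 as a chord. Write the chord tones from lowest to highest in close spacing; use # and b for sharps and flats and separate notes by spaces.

Gb Bb Eb

In Bb minor, the subdominant is Eb, and the diatonic chord built there is a minor triad.
That chord is spelled Eb-Gb-Bb.
The figured bass 6 indicates first inversion, placing the third (Gb) in the bass: Gb-Bb-Eb.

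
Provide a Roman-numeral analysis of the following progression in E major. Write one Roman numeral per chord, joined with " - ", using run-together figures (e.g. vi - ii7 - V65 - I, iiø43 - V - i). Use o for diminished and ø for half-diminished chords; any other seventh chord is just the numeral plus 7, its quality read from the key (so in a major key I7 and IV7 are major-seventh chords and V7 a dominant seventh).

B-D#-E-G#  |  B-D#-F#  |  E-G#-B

B-D#-E-G#: root E is the tonic; major seventh chord there is I43.
B-D#-F#: root B is the dominant; major triad there is V.
E-G#-B: root E is the tonic; major triad there is I.

I43 - V - I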